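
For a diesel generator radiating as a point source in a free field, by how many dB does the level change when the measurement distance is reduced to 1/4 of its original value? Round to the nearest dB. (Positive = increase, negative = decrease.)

With spherical spreading the level changes by −20·log₁₀(r₂/r₁).
ΔL = −20·log₁₀(0.25) = +12.04 dB.

+12 dB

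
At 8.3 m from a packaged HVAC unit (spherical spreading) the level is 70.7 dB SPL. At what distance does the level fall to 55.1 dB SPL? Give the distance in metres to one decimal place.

50.0 m

For a point source L₁ − L₂ = 20·log₁₀(r₂/r₁), so r₂ = r₁·10^((L₁−L₂)/20).
r₂ = 8.3·10^((70.7−55.1)/20) = 8.3·10^(15.6/20) = 50.01 m.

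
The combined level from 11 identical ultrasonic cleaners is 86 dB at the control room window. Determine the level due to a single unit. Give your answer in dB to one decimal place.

Dividing the total intensity by 11 lowers the level by 10·log₁₀ 11 = 10.414 dB: L₁ = 86 − 10.414.

75.6 dB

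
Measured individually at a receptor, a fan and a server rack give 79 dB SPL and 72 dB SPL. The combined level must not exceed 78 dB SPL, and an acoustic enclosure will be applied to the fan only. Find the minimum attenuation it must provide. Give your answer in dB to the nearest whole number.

Fixed contribution from the other source: Σ 10^(L/10) = 10^(72/10) = 1.585e+07 (72.00 dB SPL).
The limit corresponds to 10^(78/10) = 6.310e+07; subtracting the fixed part leaves 4.725e+07 for the fan, i.e. 76.74 dB SPL.
Required insertion loss = 79 − 76.74 = 2.26 dB.

2 dB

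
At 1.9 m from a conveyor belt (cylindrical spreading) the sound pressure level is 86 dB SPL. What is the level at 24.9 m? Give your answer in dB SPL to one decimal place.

Cylindrical spreading from a line source gives a 10·log₁₀(r₂/r₁) drop.
L₂ = 86 − 10·log₁₀(24.9/1.9) = 86 − 11.174 = 74.83 dB SPL.

74.8 dB SPL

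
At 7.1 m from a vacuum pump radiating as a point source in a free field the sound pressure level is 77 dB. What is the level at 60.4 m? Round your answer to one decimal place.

58.4 dB

Point-source attenuation: ΔL = 20·log₁₀(r₂/r₁) = 20·log₁₀(60.4/7.1) = 18.596 dB.
L₂ = 77 − 20·log₁₀(60.4/7.1) = 77 − 18.596 = 58.40 dB.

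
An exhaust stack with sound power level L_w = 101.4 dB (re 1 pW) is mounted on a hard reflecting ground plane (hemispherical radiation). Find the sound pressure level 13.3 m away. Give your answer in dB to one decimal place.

70.9 dB

L_p = L_w − 10·log₁₀(2π·r²) with r = 13.3 m.
2π·r² = 1111 m², 10·log₁₀ of that is 30.459 dB.
L_p = 101.4 − 30.459 = 70.94 dB.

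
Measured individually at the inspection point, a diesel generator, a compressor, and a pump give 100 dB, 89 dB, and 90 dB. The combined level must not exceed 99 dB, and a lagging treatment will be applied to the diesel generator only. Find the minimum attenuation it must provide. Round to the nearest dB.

The untreated sources together contribute 10^(89/10) + 10^(90/10) = 1.794e+09, i.e. 92.54 dB.
The limit corresponds to 10^(99/10) = 7.943e+09; subtracting the fixed part leaves 6.149e+09 for the diesel generator, i.e. 97.89 dB.
Required insertion loss = 100 − 97.89 = 2.11 dB.

2 dB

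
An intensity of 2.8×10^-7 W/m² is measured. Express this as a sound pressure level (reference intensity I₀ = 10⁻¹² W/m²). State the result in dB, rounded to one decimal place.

54.5 dB

L = 10·log₁₀(I/I₀) = 10·log₁₀(2.8×10^-7/10⁻¹²) = 10·log₁₀(2.8×10^5).
L = 10·(0.4472 + 5) = 54.47 dB.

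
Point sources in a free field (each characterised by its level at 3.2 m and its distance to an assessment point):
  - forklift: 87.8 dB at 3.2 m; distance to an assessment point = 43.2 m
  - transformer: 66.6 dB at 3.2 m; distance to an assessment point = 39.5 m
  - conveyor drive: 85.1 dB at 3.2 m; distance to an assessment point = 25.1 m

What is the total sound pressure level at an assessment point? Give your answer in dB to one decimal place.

69.3 dB

First find each source's level at the receiver (point-source: −20·log₁₀(r/r_ref)), then combine on an intensity basis.
forklift: 87.8 − 20·log₁₀(43.2/3.2) = 87.8 − 22.61 = 65.19 dB.
transformer: 66.6 − 20·log₁₀(39.5/3.2) = 66.6 − 21.83 = 44.77 dB.
conveyor drive: 85.1 − 20·log₁₀(25.1/3.2) = 85.1 − 17.89 = 67.21 dB.
Σ 10^(L/10) = 8.596e+06 → L_total = 10·log₁₀(8.596e+06) = 69.34 dB.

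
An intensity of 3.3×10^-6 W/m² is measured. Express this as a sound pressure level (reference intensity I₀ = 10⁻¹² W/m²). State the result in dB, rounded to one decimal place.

I/I₀ = 3.3×10^-6/10⁻¹² = 3.3×10^6, and L = 10·log₁₀(I/I₀).
L = 10·(0.5185 + 6) = 65.19 dB.

65.2 dB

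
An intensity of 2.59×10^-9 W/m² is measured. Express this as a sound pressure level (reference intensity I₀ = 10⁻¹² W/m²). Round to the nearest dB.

L = 10·log₁₀(I/I₀) = 10·log₁₀(2.59×10^-9/10⁻¹²) = 10·log₁₀(2.59×10^3).
L = 10·(0.4133 + 3) = 34.13 dB.

34 dB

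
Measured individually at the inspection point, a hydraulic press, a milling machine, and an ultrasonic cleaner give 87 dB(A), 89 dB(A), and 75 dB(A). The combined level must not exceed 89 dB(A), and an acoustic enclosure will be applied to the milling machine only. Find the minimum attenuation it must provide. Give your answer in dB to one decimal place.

Fixed contribution from the other sources: Σ 10^(L/10) = 10^(87/10) + 10^(75/10) = 5.328e+08 (87.27 dB(A)).
The limit corresponds to 10^(89/10) = 7.943e+08; subtracting the fixed part leaves 2.615e+08 for the milling machine, i.e. 84.18 dB(A).
So the milling machine must be reduced from 89 to 84.18 dB(A): IL = 4.82 dB.

4.8 dB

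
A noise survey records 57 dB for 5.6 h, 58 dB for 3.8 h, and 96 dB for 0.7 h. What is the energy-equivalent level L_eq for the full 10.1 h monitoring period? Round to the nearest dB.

84 dB

L_eq = 10·log₁₀[(1/T)·Σ tᵢ·10^(Lᵢ/10)] with T = 10.1 h.
Σ tᵢ·10^(Lᵢ/10) = 5.6·10^(57/10) + 3.8·10^(58/10) + 0.7·10^(96/10) = 2.792e+09.
L_eq = 10·log₁₀(2.792e+09/10.1) = 84.42 dB.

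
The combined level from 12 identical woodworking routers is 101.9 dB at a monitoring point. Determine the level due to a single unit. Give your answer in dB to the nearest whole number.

For N identical incoherent sources L_total = L₁ + 10·log₁₀ N, so L₁ = 101.9 − 10·log₁₀(12) = 101.9 − 10.792.

91 dB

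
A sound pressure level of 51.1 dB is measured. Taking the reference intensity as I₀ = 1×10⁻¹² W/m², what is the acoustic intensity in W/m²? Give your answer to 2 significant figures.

L = 10·log₁₀(I/I₀) ⇒ I = I₀·10^(L/10) = 10⁻¹² × 10^5.11.

1.3e-07 W/m²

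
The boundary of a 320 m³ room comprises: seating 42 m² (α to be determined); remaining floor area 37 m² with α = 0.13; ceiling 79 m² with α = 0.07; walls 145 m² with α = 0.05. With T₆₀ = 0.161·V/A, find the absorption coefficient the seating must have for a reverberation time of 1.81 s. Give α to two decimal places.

Required total absorption A = 0.161·320/1.81 = 28.46 m².
Absorption from the other surfaces = 37·0.13 + 79·0.07 + 145·0.05 = 17.59 m², so the seating must supply 10.87 m² over 42 m².
α = 10.87/42 = 0.259.

0.26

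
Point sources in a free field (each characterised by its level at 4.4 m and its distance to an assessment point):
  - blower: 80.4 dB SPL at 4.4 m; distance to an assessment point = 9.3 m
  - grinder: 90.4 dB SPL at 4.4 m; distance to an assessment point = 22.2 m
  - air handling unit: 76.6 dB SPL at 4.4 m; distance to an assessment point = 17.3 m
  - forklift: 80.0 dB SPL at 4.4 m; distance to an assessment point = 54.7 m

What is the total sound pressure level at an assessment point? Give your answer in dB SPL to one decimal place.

Apply inverse-square spreading to bring every level to the receiver, then sum 10^(L/10).
blower: 80.4 − 20·log₁₀(9.3/4.4) = 80.4 − 6.50 = 73.90 dB SPL.
grinder: 90.4 − 20·log₁₀(22.2/4.4) = 90.4 − 14.06 = 76.34 dB SPL.
air handling unit: 76.6 − 20·log₁₀(17.3/4.4) = 76.6 − 11.89 = 64.71 dB SPL.
forklift: 80.0 − 20·log₁₀(54.7/4.4) = 80.0 − 21.89 = 58.11 dB SPL.
Σ 10^(L/10) = 7.122e+07 → L_total = 10·log₁₀(7.122e+07) = 78.53 dB SPL.

78.5 dB SPL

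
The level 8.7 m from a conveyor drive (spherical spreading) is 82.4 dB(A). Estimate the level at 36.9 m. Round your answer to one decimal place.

Spherical spreading from a point source gives a 20·log₁₀(r₂/r₁) drop.
L₂ = 82.4 − 20·log₁₀(36.9/8.7) = 82.4 − 12.550 = 69.85 dB(A).

69.8 dB(A)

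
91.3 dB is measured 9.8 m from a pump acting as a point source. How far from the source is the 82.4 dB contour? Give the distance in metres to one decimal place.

27.3 m

For a point source L₁ − L₂ = 20·log₁₀(r₂/r₁), so r₂ = r₁·10^((L₁−L₂)/20).
r₂ = 9.8·10^((91.3−82.4)/20) = 9.8·10^(8.9/20) = 27.30 m.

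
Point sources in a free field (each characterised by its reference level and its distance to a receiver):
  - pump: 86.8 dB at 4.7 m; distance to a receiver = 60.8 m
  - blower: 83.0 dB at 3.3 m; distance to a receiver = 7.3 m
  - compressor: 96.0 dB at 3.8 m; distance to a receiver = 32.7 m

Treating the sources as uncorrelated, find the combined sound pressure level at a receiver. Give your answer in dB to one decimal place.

79.9 dB

Apply inverse-square spreading to bring every level to the receiver, then sum 10^(L/10).
pump: 86.8 − 20·log₁₀(60.8/4.7) = 86.8 − 22.24 = 64.56 dB.
blower: 83.0 − 20·log₁₀(7.3/3.3) = 83.0 − 6.90 = 76.10 dB.
compressor: 96.0 − 20·log₁₀(32.7/3.8) = 96.0 − 18.70 = 77.30 dB.
Σ 10^(L/10) = 9.740e+07 → L_total = 10·log₁₀(9.740e+07) = 79.89 dB.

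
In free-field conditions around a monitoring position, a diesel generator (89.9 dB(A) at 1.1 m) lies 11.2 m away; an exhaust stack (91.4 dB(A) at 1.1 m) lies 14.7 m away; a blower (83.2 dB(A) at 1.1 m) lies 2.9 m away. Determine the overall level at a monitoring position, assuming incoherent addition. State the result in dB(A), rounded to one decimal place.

76.7 dB(A)

Apply inverse-square spreading to bring every level to the receiver, then sum 10^(L/10).
diesel generator: 89.9 − 20·log₁₀(11.2/1.1) = 89.9 − 20.16 = 69.74 dB(A).
exhaust stack: 91.4 − 20·log₁₀(14.7/1.1) = 91.4 − 22.52 = 68.88 dB(A).
blower: 83.2 − 20·log₁₀(2.9/1.1) = 83.2 − 8.42 = 74.78 dB(A).
Σ 10^(L/10) = 4.722e+07 → L_total = 10·log₁₀(4.722e+07) = 76.74 dB(A).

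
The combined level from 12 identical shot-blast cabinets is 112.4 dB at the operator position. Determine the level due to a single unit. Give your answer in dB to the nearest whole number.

Dividing the total intensity by 12 lowers the level by 10·log₁₀ 12 = 10.792 dB: L₁ = 112.4 − 10.792.

102 dB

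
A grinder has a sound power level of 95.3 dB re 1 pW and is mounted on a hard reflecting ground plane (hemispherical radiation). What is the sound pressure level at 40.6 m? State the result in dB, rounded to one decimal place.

The power spreads over a hemisphere of area 2π·r², so L_p = L_w − 10·log₁₀(2π·r²).
2π·r² = 1.036e+04 m², 10·log₁₀ of that is 40.152 dB.
L_p = 95.3 − 40.152 = 55.15 dB.

55.1 dB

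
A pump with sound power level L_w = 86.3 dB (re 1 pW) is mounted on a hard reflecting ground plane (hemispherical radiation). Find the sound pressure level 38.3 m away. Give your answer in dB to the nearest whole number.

47 dB

The power spreads over a hemisphere of area 2π·r², so L_p = L_w − 10·log₁₀(2π·r²).
2π·r² = 9217 m², 10·log₁₀ of that is 39.646 dB.
L_p = 86.3 − 39.646 = 46.65 dB.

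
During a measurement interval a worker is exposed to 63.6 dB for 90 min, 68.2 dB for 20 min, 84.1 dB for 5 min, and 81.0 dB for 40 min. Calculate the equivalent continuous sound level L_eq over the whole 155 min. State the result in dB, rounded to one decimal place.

Weight each interval's intensity by its duration and average over T = 155 min:
Σ tᵢ·10^(Lᵢ/10) = 90·10^(63.6/10) + 20·10^(68.2/10) + 5·10^(84.1/10) + 40·10^(81.0/10) = 6.659e+09.
L_eq = 10·log₁₀(6.659e+09/155) = 76.33 dB.

76.3 dB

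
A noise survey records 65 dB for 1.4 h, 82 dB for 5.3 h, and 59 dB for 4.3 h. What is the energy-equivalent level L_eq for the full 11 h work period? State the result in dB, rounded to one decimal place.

The energy average is taken in the linear domain: L_eq = 10·log₁₀[(Σ tᵢ·10^(Lᵢ/10))/T], T = 11 h.
Σ tᵢ·10^(Lᵢ/10) = 1.4·10^(65/10) + 5.3·10^(82/10) + 4.3·10^(59/10) = 8.478e+08.
L_eq = 10·log₁₀(8.478e+08/11) = 78.87 dB.

78.9 dB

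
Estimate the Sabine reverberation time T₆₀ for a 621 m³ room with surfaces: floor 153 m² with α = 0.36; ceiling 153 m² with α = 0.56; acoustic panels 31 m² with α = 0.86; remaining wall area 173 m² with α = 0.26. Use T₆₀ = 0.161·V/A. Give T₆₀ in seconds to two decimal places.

0.47 s

Total absorption A = 153·0.36 + 153·0.56 + 31·0.86 + 173·0.26 = 212.40 m² sabins.
T₆₀ = 0.161·V/A = 0.161·621/212.40 = 0.471 s.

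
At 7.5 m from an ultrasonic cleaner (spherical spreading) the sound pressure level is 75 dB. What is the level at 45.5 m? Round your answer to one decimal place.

Point-source attenuation: ΔL = 20·log₁₀(r₂/r₁) = 20·log₁₀(45.5/7.5) = 15.659 dB.
L₂ = 75 − 20·log₁₀(45.5/7.5) = 75 − 15.659 = 59.34 dB.

59.3 dB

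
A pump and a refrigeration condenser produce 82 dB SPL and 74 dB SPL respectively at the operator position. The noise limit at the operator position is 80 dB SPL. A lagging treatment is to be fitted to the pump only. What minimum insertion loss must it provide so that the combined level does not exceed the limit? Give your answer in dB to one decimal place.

3.3 dB

Everything except the pump sums to 10^(74/10) = 2.512e+07 in linear terms, 74.00 dB SPL.
To meet 80 dB SPL overall, the treated pump may contribute at most 10^(80/10) − 2.512e+07 = 7.488e+07, i.e. 78.74 dB SPL.
So the pump must be reduced from 82 to 78.74 dB SPL: IL = 3.26 dB.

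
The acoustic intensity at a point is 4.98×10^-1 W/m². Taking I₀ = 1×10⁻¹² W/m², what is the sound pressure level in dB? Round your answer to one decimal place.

L = 10·log₁₀(I/I₀) = 10·log₁₀(4.98×10^-1/10⁻¹²) = 10·log₁₀(4.98×10^11).
L = 10·(0.6972 + 11) = 116.97 dB.

117.0 dB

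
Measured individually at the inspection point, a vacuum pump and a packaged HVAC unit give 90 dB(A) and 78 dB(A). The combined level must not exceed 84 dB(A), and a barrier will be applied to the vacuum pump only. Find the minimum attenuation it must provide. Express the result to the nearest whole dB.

7 dB

Fixed contribution from the other source: Σ 10^(L/10) = 10^(78/10) = 6.310e+07 (78.00 dB(A)).
To meet 84 dB(A) overall, the treated vacuum pump may contribute at most 10^(84/10) − 6.310e+07 = 1.881e+08, i.e. 82.74 dB(A).
So the vacuum pump must be reduced from 90 to 82.74 dB(A): IL = 7.26 dB.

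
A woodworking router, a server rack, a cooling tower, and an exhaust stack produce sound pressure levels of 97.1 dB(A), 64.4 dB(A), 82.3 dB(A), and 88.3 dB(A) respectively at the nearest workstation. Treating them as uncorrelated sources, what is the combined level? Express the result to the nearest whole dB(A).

98 dB(A)

For uncorrelated sources the intensities add, so convert each level to linear form, sum, and take 10·log₁₀ of the total.
Σ 10^(L/10) = 10^(97.1/10) + 10^(64.4/10) + 10^(82.3/10) + 10^(88.3/10) = 5.977e+09.
L_total = 10·log₁₀(5.977e+09) = 97.77 dB(A).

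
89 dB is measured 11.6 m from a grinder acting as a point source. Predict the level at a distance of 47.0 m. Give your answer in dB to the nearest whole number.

Point-source attenuation: ΔL = 20·log₁₀(r₂/r₁) = 20·log₁₀(47.0/11.6) = 12.153 dB.
L₂ = 89 − 20·log₁₀(47.0/11.6) = 89 − 12.153 = 76.85 dB.

77 dB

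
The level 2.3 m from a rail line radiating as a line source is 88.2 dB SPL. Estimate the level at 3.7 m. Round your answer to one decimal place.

Line-source attenuation: ΔL = 10·log₁₀(r₂/r₁) = 10·log₁₀(3.7/2.3) = 2.065 dB.
L₂ = 88.2 − 10·log₁₀(3.7/2.3) = 88.2 − 2.065 = 86.14 dB SPL.

86.1 dB SPL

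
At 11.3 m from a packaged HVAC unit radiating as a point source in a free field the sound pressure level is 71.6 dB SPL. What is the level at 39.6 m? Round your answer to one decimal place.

60.7 dB SPL

Point-source attenuation: ΔL = 20·log₁₀(r₂/r₁) = 20·log₁₀(39.6/11.3) = 10.892 dB.
L₂ = 71.6 − 20·log₁₀(39.6/11.3) = 71.6 − 10.892 = 60.71 dB SPL.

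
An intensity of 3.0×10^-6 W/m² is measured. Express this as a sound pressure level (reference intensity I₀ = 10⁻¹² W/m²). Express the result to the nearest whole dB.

I/I₀ = 3.0×10^-6/10⁻¹² = 3.0×10^6, and L = 10·log₁₀(I/I₀).
L = 10·(0.4771 + 6) = 64.77 dB.

65 dB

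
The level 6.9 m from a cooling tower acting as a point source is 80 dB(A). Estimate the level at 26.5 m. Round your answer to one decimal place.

68.3 dB(A)

Point-source attenuation: ΔL = 20·log₁₀(r₂/r₁) = 20·log₁₀(26.5/6.9) = 11.688 dB.
L₂ = 80 − 20·log₁₀(26.5/6.9) = 80 − 11.688 = 68.31 dB(A).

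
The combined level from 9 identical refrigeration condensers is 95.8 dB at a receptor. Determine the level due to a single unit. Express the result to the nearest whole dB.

For N identical incoherent sources L_total = L₁ + 10·log₁₀ N, so L₁ = 95.8 − 10·log₁₀(9) = 95.8 − 9.542.

86 dB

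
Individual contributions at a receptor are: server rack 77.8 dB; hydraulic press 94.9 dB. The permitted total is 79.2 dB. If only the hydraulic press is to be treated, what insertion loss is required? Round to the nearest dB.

Fixed contribution from the other source: Σ 10^(L/10) = 10^(77.8/10) = 6.026e+07 (77.80 dB).
To meet 79.2 dB overall, the treated hydraulic press may contribute at most 10^(79.2/10) − 6.026e+07 = 2.292e+07, i.e. 73.60 dB.
Required insertion loss = 94.9 − 73.60 = 21.30 dB.

21 dB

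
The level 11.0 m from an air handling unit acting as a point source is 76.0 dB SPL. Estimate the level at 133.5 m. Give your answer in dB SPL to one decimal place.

54.3 dB SPL

Point-source attenuation: ΔL = 20·log₁₀(r₂/r₁) = 20·log₁₀(133.5/11.0) = 21.682 dB.
L₂ = 76.0 − 20·log₁₀(133.5/11.0) = 76.0 − 21.682 = 54.32 dB SPL.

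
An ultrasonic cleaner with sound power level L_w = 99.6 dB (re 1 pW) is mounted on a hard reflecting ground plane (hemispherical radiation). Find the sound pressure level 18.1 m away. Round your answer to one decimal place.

The power spreads over a hemisphere of area 2π·r², so L_p = L_w − 10·log₁₀(2π·r²).
2π·r² = 2058 m², 10·log₁₀ of that is 33.135 dB.
L_p = 99.6 − 33.135 = 66.46 dB.

66.5 dB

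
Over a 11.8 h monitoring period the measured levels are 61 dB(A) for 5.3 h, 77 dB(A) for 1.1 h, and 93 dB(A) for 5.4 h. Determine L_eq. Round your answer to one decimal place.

89.6 dB(A)

L_eq = 10·log₁₀[(1/T)·Σ tᵢ·10^(Lᵢ/10)] with T = 11.8 h.
Σ tᵢ·10^(Lᵢ/10) = 5.3·10^(61/10) + 1.1·10^(77/10) + 5.4·10^(93/10) = 1.084e+10.
L_eq = 10·log₁₀(1.084e+10/11.8) = 89.63 dB(A).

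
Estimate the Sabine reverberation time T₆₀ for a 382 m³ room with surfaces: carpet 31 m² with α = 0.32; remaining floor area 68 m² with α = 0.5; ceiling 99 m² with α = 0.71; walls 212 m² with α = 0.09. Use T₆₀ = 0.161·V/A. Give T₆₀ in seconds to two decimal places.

A = Σ Sᵢαᵢ = 31·0.32 + 68·0.5 + 99·0.71 + 212·0.09 = 133.29 m².
T₆₀ = 0.161·V/A = 0.161·382/133.29 = 0.461 s.

0.46 s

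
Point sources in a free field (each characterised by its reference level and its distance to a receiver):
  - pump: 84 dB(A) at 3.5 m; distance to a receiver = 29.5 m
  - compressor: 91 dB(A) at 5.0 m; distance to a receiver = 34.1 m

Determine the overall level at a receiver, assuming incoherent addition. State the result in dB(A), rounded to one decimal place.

74.9 dB(A)

First find each source's level at the receiver (point-source: −20·log₁₀(r/r_ref)), then combine on an intensity basis.
pump: 84 − 20·log₁₀(29.5/3.5) = 84 − 18.52 = 65.48 dB(A).
compressor: 91 − 20·log₁₀(34.1/5.0) = 91 − 16.68 = 74.32 dB(A).
Σ 10^(L/10) = 3.060e+07 → L_total = 10·log₁₀(3.060e+07) = 74.86 dB(A).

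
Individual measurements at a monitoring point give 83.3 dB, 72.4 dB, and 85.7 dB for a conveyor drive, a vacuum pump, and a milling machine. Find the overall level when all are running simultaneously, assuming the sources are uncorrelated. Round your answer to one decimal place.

Incoherent sources combine by intensity addition: L_total = 10·log₁₀(Σ 10^(L_i/10)).
Σ 10^(L/10) = 10^(83.3/10) + 10^(72.4/10) + 10^(85.7/10) = 6.027e+08.
L_total = 10·log₁₀(6.027e+08) = 87.80 dB.

87.8 dB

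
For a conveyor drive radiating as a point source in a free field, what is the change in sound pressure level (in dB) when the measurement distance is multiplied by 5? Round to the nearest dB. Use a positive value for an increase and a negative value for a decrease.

-14 dB

With spherical spreading the level changes by −20·log₁₀(r₂/r₁).
ΔL = −20·log₁₀(5) = -13.98 dB.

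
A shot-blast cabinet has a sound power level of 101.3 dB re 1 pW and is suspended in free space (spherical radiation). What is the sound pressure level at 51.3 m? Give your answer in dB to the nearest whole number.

56 dB

The power spreads over a sphere of area 4π·r², so L_p = L_w − 10·log₁₀(4π·r²).
4π·r² = 3.307e+04 m², 10·log₁₀ of that is 45.194 dB.
L_p = 101.3 − 45.194 = 56.11 dB.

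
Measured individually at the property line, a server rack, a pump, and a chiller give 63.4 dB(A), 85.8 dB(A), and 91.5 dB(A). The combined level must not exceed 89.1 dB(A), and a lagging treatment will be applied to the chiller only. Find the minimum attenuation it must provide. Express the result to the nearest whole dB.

5 dB

The untreated sources together contribute 10^(63.4/10) + 10^(85.8/10) = 3.824e+08, i.e. 85.82 dB(A).
The limit corresponds to 10^(89.1/10) = 8.128e+08; subtracting the fixed part leaves 4.305e+08 for the chiller, i.e. 86.34 dB(A).
So the chiller must be reduced from 91.5 to 86.34 dB(A): IL = 5.16 dB.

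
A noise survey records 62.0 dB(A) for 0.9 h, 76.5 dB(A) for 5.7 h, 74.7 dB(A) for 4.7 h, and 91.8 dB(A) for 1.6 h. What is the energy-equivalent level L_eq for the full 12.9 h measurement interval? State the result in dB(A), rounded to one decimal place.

The energy average is taken in the linear domain: L_eq = 10·log₁₀[(Σ tᵢ·10^(Lᵢ/10))/T], T = 12.9 h.
Σ tᵢ·10^(Lᵢ/10) = 0.9·10^(62.0/10) + 5.7·10^(76.5/10) + 4.7·10^(74.7/10) + 1.6·10^(91.8/10) = 2.816e+09.
L_eq = 10·log₁₀(2.816e+09/12.9) = 83.39 dB(A).

83.4 dB(A)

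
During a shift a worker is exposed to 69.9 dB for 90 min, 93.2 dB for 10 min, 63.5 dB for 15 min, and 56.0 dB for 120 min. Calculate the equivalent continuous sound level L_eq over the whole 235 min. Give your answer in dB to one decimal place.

The energy average is taken in the linear domain: L_eq = 10·log₁₀[(Σ tᵢ·10^(Lᵢ/10))/T], T = 235 min.
Σ tᵢ·10^(Lᵢ/10) = 90·10^(69.9/10) + 10·10^(93.2/10) + 15·10^(63.5/10) + 120·10^(56.0/10) = 2.185e+10.
L_eq = 10·log₁₀(2.185e+10/235) = 79.68 dB.

79.7 dB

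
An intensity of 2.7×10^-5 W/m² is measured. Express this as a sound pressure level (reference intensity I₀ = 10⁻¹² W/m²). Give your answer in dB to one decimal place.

74.3 dB

L = 10·log₁₀(I/I₀) = 10·log₁₀(2.7×10^-5/10⁻¹²) = 10·log₁₀(2.7×10^7).
L = 10·(0.4314 + 7) = 74.31 dB.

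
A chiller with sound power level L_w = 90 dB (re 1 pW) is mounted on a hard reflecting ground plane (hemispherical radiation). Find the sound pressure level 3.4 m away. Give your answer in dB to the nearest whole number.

71 dB

Free-field hemispherical radiation: L_p = L_w − 10·log₁₀(2π·r²), r = 3.4 m.
2π·r² = 72.63 m², 10·log₁₀ of that is 18.611 dB.
L_p = 90 − 18.611 = 71.39 dB.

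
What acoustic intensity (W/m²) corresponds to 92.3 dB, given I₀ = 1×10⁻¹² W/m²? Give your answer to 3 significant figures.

I/I₀ = 10^(92.3/10) = 1.698e+09, so I = 1.698e+09 × 10⁻¹² W/m².

0.00170 W/m²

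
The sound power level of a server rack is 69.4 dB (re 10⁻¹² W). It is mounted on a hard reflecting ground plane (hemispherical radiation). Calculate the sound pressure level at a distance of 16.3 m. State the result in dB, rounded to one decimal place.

Free-field hemispherical radiation: L_p = L_w − 10·log₁₀(2π·r²), r = 16.3 m.
2π·r² = 1669 m², 10·log₁₀ of that is 32.226 dB.
L_p = 69.4 − 32.226 = 37.17 dB.

37.2 dB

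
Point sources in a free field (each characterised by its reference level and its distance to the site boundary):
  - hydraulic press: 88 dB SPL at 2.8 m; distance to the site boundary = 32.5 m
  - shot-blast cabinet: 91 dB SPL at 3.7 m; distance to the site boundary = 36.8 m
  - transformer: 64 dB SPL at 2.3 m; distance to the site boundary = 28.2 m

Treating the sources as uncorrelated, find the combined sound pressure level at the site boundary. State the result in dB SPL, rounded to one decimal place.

72.4 dB SPL

Propagate each source to the receiver with L = L_ref − 20·log₁₀(r/r_ref), then add intensities.
hydraulic press: 88 − 20·log₁₀(32.5/2.8) = 88 − 21.29 = 66.71 dB SPL.
shot-blast cabinet: 91 − 20·log₁₀(36.8/3.7) = 91 − 19.95 = 71.05 dB SPL.
transformer: 64 − 20·log₁₀(28.2/2.3) = 64 − 21.77 = 42.23 dB SPL.
Σ 10^(L/10) = 1.743e+07 → L_total = 10·log₁₀(1.743e+07) = 72.41 dB SPL.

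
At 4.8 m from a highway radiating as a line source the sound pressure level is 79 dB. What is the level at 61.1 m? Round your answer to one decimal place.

For a line source, L₂ = L₁ − 10·log₁₀(r₂/r₁).
L₂ = 79 − 10·log₁₀(61.1/4.8) = 79 − 11.048 = 67.95 dB.

68.0 dB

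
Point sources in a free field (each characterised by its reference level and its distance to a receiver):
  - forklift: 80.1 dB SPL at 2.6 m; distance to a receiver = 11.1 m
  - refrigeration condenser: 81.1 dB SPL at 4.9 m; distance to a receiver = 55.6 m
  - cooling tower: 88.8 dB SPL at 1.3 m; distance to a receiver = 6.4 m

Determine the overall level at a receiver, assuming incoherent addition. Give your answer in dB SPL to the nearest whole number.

Propagate each source to the receiver with L = L_ref − 20·log₁₀(r/r_ref), then add intensities.
forklift: 80.1 − 20·log₁₀(11.1/2.6) = 80.1 − 12.61 = 67.49 dB SPL.
refrigeration condenser: 81.1 − 20·log₁₀(55.6/4.9) = 81.1 − 21.10 = 60.00 dB SPL.
cooling tower: 88.8 − 20·log₁₀(6.4/1.3) = 88.8 − 13.84 = 74.96 dB SPL.
Σ 10^(L/10) = 3.791e+07 → L_total = 10·log₁₀(3.791e+07) = 75.79 dB SPL.

76 dB SPL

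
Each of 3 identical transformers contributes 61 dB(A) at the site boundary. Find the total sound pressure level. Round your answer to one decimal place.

65.8 dB(A)

L_total = L₁ + 10·log₁₀ N for N identical incoherent sources.
L_total = 61 + 10·log₁₀(3) = 61 + 4.771 = 65.77 dB(A).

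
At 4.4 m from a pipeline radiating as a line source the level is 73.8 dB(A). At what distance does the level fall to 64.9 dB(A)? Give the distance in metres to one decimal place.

34.2 m

The 8.9 dB drop corresponds to a distance ratio of 10^(8.9/10) for a line source.
r₂ = 4.4·10^((73.8−64.9)/10) = 4.4·10^(8.9/10) = 34.15 m.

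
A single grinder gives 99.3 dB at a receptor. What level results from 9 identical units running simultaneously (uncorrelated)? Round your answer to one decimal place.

108.8 dB

L_total = L₁ + 10·log₁₀ N for N identical incoherent sources.
L_total = 99.3 + 10·log₁₀(9) = 99.3 + 9.542 = 108.84 dB.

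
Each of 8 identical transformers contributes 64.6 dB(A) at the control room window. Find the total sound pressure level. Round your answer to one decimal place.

73.6 dB(A)

With 8 equal, uncorrelated contributions the intensity is 8× that of one unit, giving a rise of 10·log₁₀ 8.
L_total = 64.6 + 10·log₁₀(8) = 64.6 + 9.031 = 73.63 dB(A).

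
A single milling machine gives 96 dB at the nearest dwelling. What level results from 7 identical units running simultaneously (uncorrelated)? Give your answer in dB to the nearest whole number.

With 7 equal, uncorrelated contributions the intensity is 7× that of one unit, giving a rise of 10·log₁₀ 7.
L_total = 96 + 10·log₁₀(7) = 96 + 8.451 = 104.45 dB.

104 dB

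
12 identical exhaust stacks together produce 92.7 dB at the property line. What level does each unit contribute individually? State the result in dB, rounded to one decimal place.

81.9 dB

Dividing the total intensity by 12 lowers the level by 10·log₁₀ 12 = 10.792 dB: L₁ = 92.7 − 10.792.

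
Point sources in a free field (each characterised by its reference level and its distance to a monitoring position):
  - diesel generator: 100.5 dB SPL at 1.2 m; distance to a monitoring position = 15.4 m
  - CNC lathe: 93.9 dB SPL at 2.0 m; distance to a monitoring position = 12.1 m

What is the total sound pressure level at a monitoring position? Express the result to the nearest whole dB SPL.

Propagate each source to the receiver with L = L_ref − 20·log₁₀(r/r_ref), then add intensities.
diesel generator: 100.5 − 20·log₁₀(15.4/1.2) = 100.5 − 22.17 = 78.33 dB SPL.
CNC lathe: 93.9 − 20·log₁₀(12.1/2.0) = 93.9 − 15.64 = 78.26 dB SPL.
Σ 10^(L/10) = 1.352e+08 → L_total = 10·log₁₀(1.352e+08) = 81.31 dB SPL.

81 dB SPL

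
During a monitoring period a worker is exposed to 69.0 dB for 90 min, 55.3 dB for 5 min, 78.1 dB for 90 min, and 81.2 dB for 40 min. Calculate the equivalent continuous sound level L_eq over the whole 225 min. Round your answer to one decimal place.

L_eq = 10·log₁₀[(1/T)·Σ tᵢ·10^(Lᵢ/10)] with T = 225 min.
Σ tᵢ·10^(Lᵢ/10) = 90·10^(69.0/10) + 5·10^(55.3/10) + 90·10^(78.1/10) + 40·10^(81.2/10) = 1.180e+10.
L_eq = 10·log₁₀(1.180e+10/225) = 77.20 dB.

77.2 dB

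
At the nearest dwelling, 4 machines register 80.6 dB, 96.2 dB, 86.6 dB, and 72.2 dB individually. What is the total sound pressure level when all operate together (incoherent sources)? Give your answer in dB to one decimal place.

For uncorrelated sources the intensities add, so convert each level to linear form, sum, and take 10·log₁₀ of the total.
Σ 10^(L/10) = 10^(80.6/10) + 10^(96.2/10) + 10^(86.6/10) + 10^(72.2/10) = 4.757e+09.
L_total = 10·log₁₀(4.757e+09) = 96.77 dB.

96.8 dB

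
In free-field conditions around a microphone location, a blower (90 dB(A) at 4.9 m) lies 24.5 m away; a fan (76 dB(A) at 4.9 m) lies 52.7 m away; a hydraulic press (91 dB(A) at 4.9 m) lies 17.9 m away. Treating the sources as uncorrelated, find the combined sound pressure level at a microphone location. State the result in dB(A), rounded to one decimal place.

81.3 dB(A)

Apply inverse-square spreading to bring every level to the receiver, then sum 10^(L/10).
blower: 90 − 20·log₁₀(24.5/4.9) = 90 − 13.98 = 76.02 dB(A).
fan: 76 − 20·log₁₀(52.7/4.9) = 76 − 20.63 = 55.37 dB(A).
hydraulic press: 91 − 20·log₁₀(17.9/4.9) = 91 − 11.25 = 79.75 dB(A).
Σ 10^(L/10) = 1.347e+08 → L_total = 10·log₁₀(1.347e+08) = 81.29 dB(A).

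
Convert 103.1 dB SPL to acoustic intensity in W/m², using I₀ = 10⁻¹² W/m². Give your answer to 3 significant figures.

0.0204 W/m²

I/I₀ = 10^(103.1/10) = 2.042e+10, so I = 2.042e+10 × 10⁻¹² W/m².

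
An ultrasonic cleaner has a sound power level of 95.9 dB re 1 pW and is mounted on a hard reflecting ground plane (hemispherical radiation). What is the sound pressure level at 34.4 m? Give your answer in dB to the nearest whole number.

L_p = L_w − 10·log₁₀(2π·r²) with r = 34.4 m.
2π·r² = 7435 m², 10·log₁₀ of that is 38.713 dB.
L_p = 95.9 − 38.713 = 57.19 dB.

57 dB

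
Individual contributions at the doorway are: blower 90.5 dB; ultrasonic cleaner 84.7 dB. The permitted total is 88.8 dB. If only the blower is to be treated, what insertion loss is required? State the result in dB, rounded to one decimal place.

Everything except the blower sums to 10^(84.7/10) = 2.951e+08 in linear terms, 84.70 dB.
To meet 88.8 dB overall, the treated blower may contribute at most 10^(88.8/10) − 2.951e+08 = 4.635e+08, i.e. 86.66 dB.
Required insertion loss = 90.5 − 86.66 = 3.84 dB.

3.8 dB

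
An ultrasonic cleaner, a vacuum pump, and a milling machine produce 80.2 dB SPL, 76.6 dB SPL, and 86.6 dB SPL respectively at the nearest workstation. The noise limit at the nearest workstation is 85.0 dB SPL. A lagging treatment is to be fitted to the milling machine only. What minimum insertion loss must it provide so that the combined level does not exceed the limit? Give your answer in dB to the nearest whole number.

4 dB

The untreated sources together contribute 10^(80.2/10) + 10^(76.6/10) = 1.504e+08, i.e. 81.77 dB SPL.
The limit corresponds to 10^(85.0/10) = 3.162e+08; subtracting the fixed part leaves 1.658e+08 for the milling machine, i.e. 82.20 dB SPL.
Required insertion loss = 86.6 − 82.20 = 4.40 dB.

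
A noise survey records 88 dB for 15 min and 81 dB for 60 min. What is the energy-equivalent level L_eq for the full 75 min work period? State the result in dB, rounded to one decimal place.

83.6 dB

The energy average is taken in the linear domain: L_eq = 10·log₁₀[(Σ tᵢ·10^(Lᵢ/10))/T], T = 75 min.
Σ tᵢ·10^(Lᵢ/10) = 15·10^(88/10) + 60·10^(81/10) = 1.702e+10.
L_eq = 10·log₁₀(1.702e+10/75) = 83.56 dB.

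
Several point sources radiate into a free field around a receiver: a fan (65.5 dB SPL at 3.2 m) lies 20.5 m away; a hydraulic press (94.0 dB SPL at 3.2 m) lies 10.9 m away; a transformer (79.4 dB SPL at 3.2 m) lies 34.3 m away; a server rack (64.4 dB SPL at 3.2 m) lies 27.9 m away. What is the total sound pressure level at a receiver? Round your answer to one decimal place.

Apply inverse-square spreading to bring every level to the receiver, then sum 10^(L/10).
fan: 65.5 − 20·log₁₀(20.5/3.2) = 65.5 − 16.13 = 49.37 dB SPL.
hydraulic press: 94.0 − 20·log₁₀(10.9/3.2) = 94.0 − 10.65 = 83.35 dB SPL.
transformer: 79.4 − 20·log₁₀(34.3/3.2) = 79.4 − 20.60 = 58.80 dB SPL.
server rack: 64.4 − 20·log₁₀(27.9/3.2) = 64.4 − 18.81 = 45.59 dB SPL.
Σ 10^(L/10) = 2.174e+08 → L_total = 10·log₁₀(2.174e+08) = 83.37 dB SPL.

83.4 dB SPL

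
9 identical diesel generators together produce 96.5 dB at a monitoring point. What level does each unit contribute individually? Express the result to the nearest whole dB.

Dividing the total intensity by 9 lowers the level by 10·log₁₀ 9 = 9.542 dB: L₁ = 96.5 − 9.542.

87 dB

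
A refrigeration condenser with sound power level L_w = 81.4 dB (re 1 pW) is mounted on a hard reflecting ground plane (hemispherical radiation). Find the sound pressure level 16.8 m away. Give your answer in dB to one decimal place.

Free-field hemispherical radiation: L_p = L_w − 10·log₁₀(2π·r²), r = 16.8 m.
2π·r² = 1773 m², 10·log₁₀ of that is 32.488 dB.
L_p = 81.4 − 32.488 = 48.91 dB.

48.9 dB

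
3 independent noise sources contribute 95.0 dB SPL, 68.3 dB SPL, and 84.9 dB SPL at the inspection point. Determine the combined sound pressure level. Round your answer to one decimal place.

95.4 dB SPL

For uncorrelated sources the intensities add, so convert each level to linear form, sum, and take 10·log₁₀ of the total.
Σ 10^(L/10) = 10^(95.0/10) + 10^(68.3/10) + 10^(84.9/10) = 3.478e+09.
L_total = 10·log₁₀(3.478e+09) = 95.41 dB SPL.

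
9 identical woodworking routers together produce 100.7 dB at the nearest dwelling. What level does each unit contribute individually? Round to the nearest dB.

91 dB

9 equal contributions raise the level by 10·log₁₀ 9 = 9.542 dB, so each unit alone gives 100.7 − 9.542.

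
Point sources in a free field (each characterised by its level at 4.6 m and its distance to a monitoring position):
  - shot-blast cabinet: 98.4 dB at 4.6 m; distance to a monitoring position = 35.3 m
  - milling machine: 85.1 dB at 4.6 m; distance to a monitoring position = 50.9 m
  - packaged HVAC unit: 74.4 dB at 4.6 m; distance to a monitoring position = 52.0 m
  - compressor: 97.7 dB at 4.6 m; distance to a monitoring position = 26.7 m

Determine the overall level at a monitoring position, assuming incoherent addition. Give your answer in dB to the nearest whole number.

Apply inverse-square spreading to bring every level to the receiver, then sum 10^(L/10).
shot-blast cabinet: 98.4 − 20·log₁₀(35.3/4.6) = 98.4 − 17.70 = 80.70 dB.
milling machine: 85.1 − 20·log₁₀(50.9/4.6) = 85.1 − 20.88 = 64.22 dB.
packaged HVAC unit: 74.4 − 20·log₁₀(52.0/4.6) = 74.4 − 21.06 = 53.34 dB.
compressor: 97.7 − 20·log₁₀(26.7/4.6) = 97.7 − 15.28 = 82.42 dB.
Σ 10^(L/10) = 2.951e+08 → L_total = 10·log₁₀(2.951e+08) = 84.70 dB.

85 dB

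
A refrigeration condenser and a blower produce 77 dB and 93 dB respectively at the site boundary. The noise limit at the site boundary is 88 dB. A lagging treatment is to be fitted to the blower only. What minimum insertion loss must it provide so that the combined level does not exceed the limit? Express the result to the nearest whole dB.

Fixed contribution from the other source: Σ 10^(L/10) = 10^(77/10) = 5.012e+07 (77.00 dB).
The limit corresponds to 10^(88/10) = 6.310e+08; subtracting the fixed part leaves 5.808e+08 for the blower, i.e. 87.64 dB.
Required insertion loss = 93 − 87.64 = 5.36 dB.

5 dB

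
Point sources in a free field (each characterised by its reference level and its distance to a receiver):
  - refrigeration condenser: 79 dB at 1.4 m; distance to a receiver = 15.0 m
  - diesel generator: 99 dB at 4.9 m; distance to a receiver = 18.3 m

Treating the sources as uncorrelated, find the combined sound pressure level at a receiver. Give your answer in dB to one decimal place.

87.6 dB

Apply inverse-square spreading to bring every level to the receiver, then sum 10^(L/10).
refrigeration condenser: 79 − 20·log₁₀(15.0/1.4) = 79 − 20.60 = 58.40 dB.
diesel generator: 99 − 20·log₁₀(18.3/4.9) = 99 − 11.45 = 87.55 dB.
Σ 10^(L/10) = 5.702e+08 → L_total = 10·log₁₀(5.702e+08) = 87.56 dB.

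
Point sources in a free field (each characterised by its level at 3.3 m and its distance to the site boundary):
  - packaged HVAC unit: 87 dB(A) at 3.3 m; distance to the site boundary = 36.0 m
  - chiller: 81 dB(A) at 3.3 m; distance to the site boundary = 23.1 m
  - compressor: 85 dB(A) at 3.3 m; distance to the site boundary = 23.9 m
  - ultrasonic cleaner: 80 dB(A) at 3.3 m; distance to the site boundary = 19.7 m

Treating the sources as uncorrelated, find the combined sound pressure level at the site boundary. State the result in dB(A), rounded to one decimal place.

Propagate each source to the receiver with L = L_ref − 20·log₁₀(r/r_ref), then add intensities.
packaged HVAC unit: 87 − 20·log₁₀(36.0/3.3) = 87 − 20.76 = 66.24 dB(A).
chiller: 81 − 20·log₁₀(23.1/3.3) = 81 − 16.90 = 64.10 dB(A).
compressor: 85 − 20·log₁₀(23.9/3.3) = 85 − 17.20 = 67.80 dB(A).
ultrasonic cleaner: 80 − 20·log₁₀(19.7/3.3) = 80 − 15.52 = 64.48 dB(A).
Σ 10^(L/10) = 1.562e+07 → L_total = 10·log₁₀(1.562e+07) = 71.94 dB(A).

71.9 dB(A)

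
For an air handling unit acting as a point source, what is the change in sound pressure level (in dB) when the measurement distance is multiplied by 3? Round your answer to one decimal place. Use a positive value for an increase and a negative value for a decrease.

-9.5 dB

Point-source spreading: ΔL = −20·log₁₀(r₂/r₁).
ΔL = −20·log₁₀(3) = -9.54 dB.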